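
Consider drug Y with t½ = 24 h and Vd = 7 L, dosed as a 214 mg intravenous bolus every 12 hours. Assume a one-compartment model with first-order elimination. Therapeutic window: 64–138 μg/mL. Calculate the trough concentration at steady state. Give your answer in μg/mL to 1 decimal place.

73.8 μg/mL

k = ln2/t½ = ln2/24 ≈ 0.028881 h⁻¹; fraction remaining f = e^(−kτ) = e^(−0.028881×12) ≈ 0.7071.
Accumulation ratio R = 1/(1 − f) ≈ 1/0.2929 ≈ 3.4141.
Single-dose peak C₀ = D/Vd = 214/7 ≈ 30.571 μg/mL.
Cmax,ss = C₀/(1 − f) ≈ 30.571/0.2929 ≈ 104.374 μg/mL.
One interval later, Cmin,ss = Cmax,ss·e^(−kτ) ≈ 104.374 × 0.7071 ≈ 73.803 μg/mL.
Trough 73.8 μg/mL vs MEC 64 μg/mL: adequate.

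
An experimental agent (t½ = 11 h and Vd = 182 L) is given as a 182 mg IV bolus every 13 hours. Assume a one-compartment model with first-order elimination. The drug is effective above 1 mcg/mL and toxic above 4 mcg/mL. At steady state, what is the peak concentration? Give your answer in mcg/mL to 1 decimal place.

Over one 13-h interval, 13/11 ≈ 1.1818 half-lives elapse, leaving f ≈ 0.4408 of each dose.
Accumulation ratio R = 1/(1 − f) ≈ 1/0.5592 ≈ 1.7883.
Each bolus raises the concentration by D/Vd = 182/182 ≈ 1.000 mcg/mL.
Steady-state peak Cmax,ss = C₀·R ≈ 1.000 × 1.7883 ≈ 1.788 mcg/mL.
Peak 1.8 mcg/mL vs MTC 4 mcg/mL: below toxic threshold.

1.8 mcg/mL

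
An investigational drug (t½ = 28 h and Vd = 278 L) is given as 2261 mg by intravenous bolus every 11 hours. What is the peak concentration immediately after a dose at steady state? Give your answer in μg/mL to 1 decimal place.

k = ln2/t½ = ln2/28 ≈ 0.024755 h⁻¹; fraction remaining f = e^(−kτ) = e^(−0.024755×11) ≈ 0.7616.
Accumulation ratio R = 1/(1 − f) ≈ 1/0.2384 ≈ 4.1946.
Single-dose peak C₀ = D/Vd = 2261/278 ≈ 8.133 μg/mL.
Steady-state peak Cmax,ss = C₀·R ≈ 8.133 × 4.1946 ≈ 34.115 μg/mL.

34.1 μg/mL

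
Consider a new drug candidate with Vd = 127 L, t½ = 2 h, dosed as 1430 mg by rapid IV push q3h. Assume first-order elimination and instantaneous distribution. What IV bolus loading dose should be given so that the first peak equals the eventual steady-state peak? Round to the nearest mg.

2212 mg

f = (1/2)^(3/2) ≈ 0.353553; accumulation ratio R = 1/(1−f) ≈ 1.54692.
Loading dose to hit Cmax,ss on first dose: D_load = D_maint·R ≈ 1430 × 1.54692 ≈ 2212.10 mg.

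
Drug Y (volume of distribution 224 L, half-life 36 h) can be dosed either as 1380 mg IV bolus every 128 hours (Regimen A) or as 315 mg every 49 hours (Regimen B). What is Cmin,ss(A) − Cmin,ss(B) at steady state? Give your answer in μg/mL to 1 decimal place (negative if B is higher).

Regimen A: f = (1/2)^(128/36) ≈ 0.0850; Cmin,ss = (1380/224)·f/(1−f) ≈ 0.572 μg/mL.
Regimen B: f = (1/2)^(49/36) ≈ 0.3893; Cmin,ss = (315/224)·f/(1−f) ≈ 0.896 μg/mL.
Difference ≈ 0.572 − 0.896 ≈ -0.324 μg/mL.

-0.3 μg/mL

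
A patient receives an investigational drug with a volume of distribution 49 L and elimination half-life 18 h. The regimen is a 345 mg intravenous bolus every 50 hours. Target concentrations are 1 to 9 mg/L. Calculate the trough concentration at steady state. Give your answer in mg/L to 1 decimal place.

1.2 mg/L

τ/t½ = 50/18 ≈ 2.7778, so fraction remaining f = (1/2)^(50/18) ≈ 0.1458.
Single-dose peak C₀ = D/Vd = 345/49 ≈ 7.041 mg/L.
Steady-state trough Cmin,ss = C₀·f/(1−f) ≈ 7.041 × 0.1458/0.8542 ≈ 1.202 mg/L.
Trough 1.2 mg/L vs MEC 1 mg/L: adequate.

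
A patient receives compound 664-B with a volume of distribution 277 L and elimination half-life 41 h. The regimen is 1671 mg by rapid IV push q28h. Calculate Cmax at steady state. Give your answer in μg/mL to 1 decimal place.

τ/t½ = 28/41 ≈ 0.68293, so fraction remaining f = (1/2)^(28/41) ≈ 0.6229.
At steady state, accumulation factor R = 1/(1 − e^(−kτ)) ≈ 2.6518.
Single-dose peak C₀ = D/Vd = 1671/277 ≈ 6.032 μg/mL.
Steady-state peak Cmax,ss = C₀·R ≈ 6.032 × 2.6518 ≈ 15.996 μg/mL.

16.0 μg/mL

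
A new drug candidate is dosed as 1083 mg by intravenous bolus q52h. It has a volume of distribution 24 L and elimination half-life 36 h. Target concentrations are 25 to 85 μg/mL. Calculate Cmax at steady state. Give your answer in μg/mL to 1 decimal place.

k = ln2/t½ = ln2/36 ≈ 0.019254 h⁻¹; fraction remaining f = e^(−kτ) = e^(−0.019254×52) ≈ 0.3674.
Accumulation ratio R = 1/(1 − f) ≈ 1/0.6326 ≈ 1.5808.
Single-dose peak C₀ = D/Vd = 1083/24 ≈ 45.125 μg/mL.
Steady-state peak Cmax,ss = C₀·R ≈ 45.125 × 1.5808 ≈ 71.334 μg/mL.
Peak 71.3 μg/mL vs MTC 85 μg/mL: below toxic threshold.

71.3 μg/mL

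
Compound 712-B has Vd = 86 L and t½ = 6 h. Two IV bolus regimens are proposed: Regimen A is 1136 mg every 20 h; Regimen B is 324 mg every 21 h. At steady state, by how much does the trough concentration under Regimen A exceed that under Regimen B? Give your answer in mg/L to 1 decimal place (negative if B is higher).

Regimen A: f = (1/2)^(20/6) ≈ 0.0992; Cmin,ss = (1136/86)·f/(1−f) ≈ 1.455 mg/L.
Regimen B: f = (1/2)^(21/6) ≈ 0.0884; Cmin,ss = (324/86)·f/(1−f) ≈ 0.365 mg/L.
Difference ≈ 1.455 − 0.365 ≈ 1.090 mg/L.

1.1 mg/L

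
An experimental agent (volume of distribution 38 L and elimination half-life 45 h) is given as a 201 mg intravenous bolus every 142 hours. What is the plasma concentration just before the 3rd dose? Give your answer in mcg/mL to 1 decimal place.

f = (1/2)^(τ/t½) = (1/2)^(142/45) ≈ 0.1122.
C₀ = D/Vd = 201/38 ≈ 5.289 mcg/mL.
Before the 3rd dose, 2 doses have been given. Superposition: Cmin = C₀·(f + f²).
≈ 5.289 × (0.1122 + 0.0126) ≈ 5.289 × 0.1248 ≈ 0.660 mcg/mL.

0.7 mcg/mL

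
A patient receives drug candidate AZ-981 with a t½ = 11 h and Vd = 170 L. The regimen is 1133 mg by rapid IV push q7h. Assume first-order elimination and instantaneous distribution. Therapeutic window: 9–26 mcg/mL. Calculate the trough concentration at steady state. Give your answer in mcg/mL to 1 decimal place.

τ/t½ = 7/11 ≈ 0.63636, so fraction remaining f = (1/2)^(7/11) ≈ 0.6433.
Accumulation ratio R = 1/(1 − f) ≈ 1/0.3567 ≈ 2.8035.
Single-dose peak C₀ = D/Vd = 1133/170 ≈ 6.665 mcg/mL.
Steady-state peak Cmax,ss = C₀·R ≈ 6.665 × 2.8035 ≈ 18.685 mcg/mL.
Steady-state trough Cmin,ss = Cmax,ss·f ≈ 18.685 × 0.6433 ≈ 12.020 mcg/mL.
Trough 12.0 mcg/mL vs MEC 9 mcg/mL: adequate.

12.0 mcg/mL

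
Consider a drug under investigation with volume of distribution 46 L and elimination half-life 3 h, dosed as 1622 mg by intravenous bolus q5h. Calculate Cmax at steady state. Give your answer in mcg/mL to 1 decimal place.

τ/t½ = 5/3 ≈ 1.6667, so fraction remaining f = (1/2)^(5/3) ≈ 0.3150.
At steady state, accumulation factor R = 1/(1 − e^(−kτ)) ≈ 1.4599.
Single-dose peak C₀ = D/Vd = 1622/46 ≈ 35.261 mcg/mL.
Steady-state peak Cmax,ss = C₀·R ≈ 35.261 × 1.4599 ≈ 51.478 mcg/mL.

51.5 mcg/mL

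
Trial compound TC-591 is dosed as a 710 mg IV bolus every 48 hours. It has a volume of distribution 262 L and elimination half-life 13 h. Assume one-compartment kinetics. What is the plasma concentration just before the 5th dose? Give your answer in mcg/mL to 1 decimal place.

0.2 mcg/mL

f = (1/2)^(τ/t½) = (1/2)^(48/13) ≈ 0.0774.
C₀ = D/Vd = 710/262 ≈ 2.710 mcg/mL.
Before the 5th dose, 4 doses have been given. Superposition: Cmin = C₀·(f + f² + … + f^4).
≈ 2.710 × (0.0774 + 0.0060 + 0.0005 + 0.0000) ≈ 2.710 × 0.0839 ≈ 0.227 mcg/mL.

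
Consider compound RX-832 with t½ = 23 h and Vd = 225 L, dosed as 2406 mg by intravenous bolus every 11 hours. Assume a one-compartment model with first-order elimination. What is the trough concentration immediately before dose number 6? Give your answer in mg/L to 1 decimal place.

f = (1/2)^(τ/t½) = (1/2)^(11/23) ≈ 0.7178.
C₀ = D/Vd = 2406/225 ≈ 10.693 mg/L.
Before the 6th dose, 5 doses have been given. Superposition: Cmin = C₀·(f + f² + … + f^5).
≈ 10.693 × (0.7178 + 0.5152 + 0.3698 + 0.2655 + 0.1906) ≈ 10.693 × 2.0589 ≈ 22.016 mg/L.

22.0 mg/L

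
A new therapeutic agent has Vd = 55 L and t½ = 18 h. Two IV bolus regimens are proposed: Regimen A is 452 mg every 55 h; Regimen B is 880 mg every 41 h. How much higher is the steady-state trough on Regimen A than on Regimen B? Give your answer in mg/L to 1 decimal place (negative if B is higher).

Regimen A: f = (1/2)^(55/18) ≈ 0.1203; Cmin,ss = (452/55)·f/(1−f) ≈ 1.124 mg/L.
Regimen B: f = (1/2)^(41/18) ≈ 0.2062; Cmin,ss = (880/55)·f/(1−f) ≈ 4.156 mg/L.
Difference ≈ 1.124 − 4.156 ≈ -3.032 mg/L.

-3.0 mg/L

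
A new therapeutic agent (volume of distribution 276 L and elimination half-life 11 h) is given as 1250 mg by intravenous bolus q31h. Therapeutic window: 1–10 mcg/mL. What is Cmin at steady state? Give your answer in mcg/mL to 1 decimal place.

Over one 31-h interval, 31/11 ≈ 2.8182 half-lives elapse, leaving f ≈ 0.1418 of each dose.
At steady state, accumulation factor R = 1/(1 − e^(−kτ)) ≈ 1.1652.
Single-dose peak C₀ = D/Vd = 1250/276 ≈ 4.529 mcg/mL.
Cmax,ss = C₀/(1 − f) ≈ 4.529/0.8582 ≈ 5.277 mcg/mL.
One interval later, Cmin,ss = Cmax,ss·e^(−kτ) ≈ 5.277 × 0.1418 ≈ 0.748 mcg/mL.
Trough 0.7 mcg/mL vs MEC 1 mcg/mL: subtherapeutic.

0.7 mcg/mL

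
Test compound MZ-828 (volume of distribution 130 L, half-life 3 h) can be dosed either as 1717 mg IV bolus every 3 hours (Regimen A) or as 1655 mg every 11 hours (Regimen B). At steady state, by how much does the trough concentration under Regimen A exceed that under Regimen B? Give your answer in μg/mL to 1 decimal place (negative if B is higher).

Regimen A: f = (1/2)^(3/3) ≈ 0.5000; Cmin,ss = (1717/130)·f/(1−f) ≈ 13.208 μg/mL.
Regimen B: f = (1/2)^(11/3) ≈ 0.0787; Cmin,ss = (1655/130)·f/(1−f) ≈ 1.087 μg/mL.
Difference ≈ 13.208 − 1.087 ≈ 12.121 μg/mL.

12.1 μg/mL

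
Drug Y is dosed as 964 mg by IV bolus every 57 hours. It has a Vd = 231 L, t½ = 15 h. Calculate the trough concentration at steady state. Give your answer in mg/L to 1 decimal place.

τ/t½ = 57/15 ≈ 3.8, so fraction remaining f = (1/2)^(57/15) ≈ 0.0718.
At steady state, accumulation factor R = 1/(1 − e^(−kτ)) ≈ 1.0774.
Single-dose peak C₀ = D/Vd = 964/231 ≈ 4.173 mg/L.
Steady-state peak Cmax,ss = C₀·R ≈ 4.173 × 1.0774 ≈ 4.496 mg/L.
One interval later, Cmin,ss = Cmax,ss·e^(−kτ) ≈ 4.496 × 0.0718 ≈ 0.323 mg/L.

0.3 mg/L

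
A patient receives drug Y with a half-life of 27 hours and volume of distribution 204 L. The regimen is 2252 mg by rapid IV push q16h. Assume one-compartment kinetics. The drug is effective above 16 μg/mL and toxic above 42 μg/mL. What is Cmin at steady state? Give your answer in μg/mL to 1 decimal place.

τ/t½ = 16/27 ≈ 0.59259, so fraction remaining f = (1/2)^(16/27) ≈ 0.6632.
Accumulation ratio R = 1/(1 − f) ≈ 1/0.3368 ≈ 2.9691.
Single-dose peak C₀ = D/Vd = 2252/204 ≈ 11.039 μg/mL.
Steady-state peak Cmax,ss = C₀·R ≈ 11.039 × 2.9691 ≈ 32.776 μg/mL.
Steady-state trough Cmin,ss = Cmax,ss·f ≈ 32.776 × 0.6632 ≈ 21.737 μg/mL.
Trough 21.7 μg/mL vs MEC 16 μg/mL: adequate.

21.7 μg/mL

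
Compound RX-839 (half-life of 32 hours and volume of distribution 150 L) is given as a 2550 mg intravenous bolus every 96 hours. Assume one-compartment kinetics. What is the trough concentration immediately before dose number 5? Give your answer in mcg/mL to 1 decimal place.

2.4 mcg/mL

f = (1/2)^(τ/t½) = (1/2)^(96/32) ≈ 0.1250.
C₀ = D/Vd = 2550/150 ≈ 17.000 mcg/mL.
Before the 5th dose, 4 doses have been given. Superposition: Cmin = C₀·(f + f² + … + f^4).
≈ 17.000 × (0.1250 + 0.0156 + 0.0020 + 0.0002) ≈ 17.000 × 0.1428 ≈ 2.428 mcg/mL.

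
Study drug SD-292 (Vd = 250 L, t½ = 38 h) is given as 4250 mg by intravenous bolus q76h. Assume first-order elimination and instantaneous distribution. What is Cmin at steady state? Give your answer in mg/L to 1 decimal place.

τ = 76 h = 2 half-lives, so f = (1/2)^2 = 0.25.
At steady state, R = 1/(1 − 0.25) = 4/3.
Single-dose peak C₀ = D/Vd = 4250/250 = 17 mg/L.
Steady-state peak Cmax,ss = C₀·R = 17 × 4/3 ≈ 22.667 mg/L.
Steady-state trough Cmin,ss = Cmax,ss·f ≈ 22.667 × 0.25 ≈ 5.667 mg/L.

5.7 mg/L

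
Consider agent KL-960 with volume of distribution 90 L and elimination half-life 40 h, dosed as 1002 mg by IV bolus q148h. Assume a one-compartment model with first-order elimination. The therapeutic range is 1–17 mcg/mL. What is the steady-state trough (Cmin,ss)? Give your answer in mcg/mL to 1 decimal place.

0.9 mcg/mL

Over one 148-h interval, 148/40 ≈ 3.7 half-lives elapse, leaving f ≈ 0.0769 of each dose.
At steady state, accumulation factor R = 1/(1 − e^(−kτ)) ≈ 1.0833.
Each bolus raises the concentration by D/Vd = 1002/90 ≈ 11.133 mcg/mL.
Steady-state peak Cmax,ss = C₀·R ≈ 11.133 × 1.0833 ≈ 12.060 mcg/mL.
Steady-state trough Cmin,ss = Cmax,ss·f ≈ 12.060 × 0.0769 ≈ 0.927 mcg/mL.
Trough 0.9 mcg/mL vs MEC 1 mcg/mL: subtherapeutic.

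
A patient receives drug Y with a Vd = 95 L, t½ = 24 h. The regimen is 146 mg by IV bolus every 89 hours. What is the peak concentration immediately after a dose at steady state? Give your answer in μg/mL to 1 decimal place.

1.7 μg/mL

τ/t½ = 89/24 ≈ 3.7083, so fraction remaining f = (1/2)^(89/24) ≈ 0.0765.
Accumulation ratio R = 1/(1 − f) ≈ 1/0.9235 ≈ 1.0828.
Each bolus raises the concentration by D/Vd = 146/95 ≈ 1.537 μg/mL.
Steady-state peak Cmax,ss = C₀·R ≈ 1.537 × 1.0828 ≈ 1.664 μg/mL.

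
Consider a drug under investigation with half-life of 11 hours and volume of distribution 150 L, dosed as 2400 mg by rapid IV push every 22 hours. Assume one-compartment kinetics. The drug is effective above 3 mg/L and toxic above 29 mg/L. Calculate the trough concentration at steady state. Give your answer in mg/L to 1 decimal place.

The dosing interval is 2 half-lives, so f = 2^(−2) = 0.25.
Accumulation ratio R = 1/(1 − f) = 1/0.75 = 4/3.
Single-dose peak C₀ = D/Vd = 2400/150 = 16 mg/L.
Steady-state peak Cmax,ss = C₀·R = 16 × 4/3 ≈ 21.333 mg/L.
Steady-state trough Cmin,ss = Cmax,ss·f ≈ 21.333 × 0.25 ≈ 5.333 mg/L.
Trough 5.3 mg/L vs MEC 3 mg/L: adequate.

5.3 mg/L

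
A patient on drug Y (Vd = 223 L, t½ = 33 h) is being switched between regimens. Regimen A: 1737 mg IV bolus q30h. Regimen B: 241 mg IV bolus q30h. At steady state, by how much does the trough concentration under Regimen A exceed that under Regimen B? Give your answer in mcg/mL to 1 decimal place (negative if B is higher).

Regimen A: f = (1/2)^(30/33) ≈ 0.5325; Cmin,ss = (1737/223)·f/(1−f) ≈ 8.872 mcg/mL.
Regimen B: f = (1/2)^(30/33) ≈ 0.5325; Cmin,ss = (241/223)·f/(1−f) ≈ 1.231 mcg/mL.
Difference ≈ 8.872 − 1.231 ≈ 7.641 mcg/mL.

7.6 mcg/mL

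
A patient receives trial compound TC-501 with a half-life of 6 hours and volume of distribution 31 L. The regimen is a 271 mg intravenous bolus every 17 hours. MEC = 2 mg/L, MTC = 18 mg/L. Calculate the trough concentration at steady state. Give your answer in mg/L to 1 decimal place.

1.4 mg/L

Over one 17-h interval, 17/6 ≈ 2.8333 half-lives elapse, leaving f ≈ 0.1403 of each dose.
At steady state, accumulation factor R = 1/(1 − e^(−kτ)) ≈ 1.1632.
Single-dose peak C₀ = D/Vd = 271/31 ≈ 8.742 mg/L.
Cmax,ss = C₀/(1 − f) ≈ 8.742/0.8597 ≈ 10.169 mg/L.
One interval later, Cmin,ss = Cmax,ss·e^(−kτ) ≈ 10.169 × 0.1403 ≈ 1.427 mg/L.
Trough 1.4 mg/L vs MEC 2 mg/L: subtherapeutic.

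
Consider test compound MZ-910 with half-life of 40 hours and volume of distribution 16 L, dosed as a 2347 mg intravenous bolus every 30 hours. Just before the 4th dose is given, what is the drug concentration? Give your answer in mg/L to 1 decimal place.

169.9 mg/L

f = (1/2)^(τ/t½) = (1/2)^(30/40) ≈ 0.5946.
C₀ = D/Vd = 2347/16 ≈ 146.688 mg/L.
Before the 4th dose, 3 doses have been given. Superposition: Cmin = C₀·(f + f² + … + f^3).
≈ 146.688 × (0.5946 + 0.3535 + 0.2102) ≈ 146.688 × 1.1583 ≈ 169.909 mg/L.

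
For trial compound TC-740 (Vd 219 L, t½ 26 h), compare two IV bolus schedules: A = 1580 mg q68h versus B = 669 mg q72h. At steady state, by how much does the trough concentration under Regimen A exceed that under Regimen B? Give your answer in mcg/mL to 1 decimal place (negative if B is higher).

Regimen A: f = (1/2)^(68/26) ≈ 0.1632; Cmin,ss = (1580/219)·f/(1−f) ≈ 1.407 mcg/mL.
Regimen B: f = (1/2)^(72/26) ≈ 0.1467; Cmin,ss = (669/219)·f/(1−f) ≈ 0.525 mcg/mL.
Difference ≈ 1.407 − 0.525 ≈ 0.882 mcg/mL.

0.9 mcg/mL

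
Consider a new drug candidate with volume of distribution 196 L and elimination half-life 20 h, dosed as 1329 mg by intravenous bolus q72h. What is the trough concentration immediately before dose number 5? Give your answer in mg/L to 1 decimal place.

f = (1/2)^(τ/t½) = (1/2)^(72/20) ≈ 0.0825.
C₀ = D/Vd = 1329/196 ≈ 6.781 mg/L.
Before the 5th dose, 4 doses have been given. Superposition: Cmin = C₀·(f + f² + … + f^4).
≈ 6.781 × (0.0825 + 0.0068 + 0.0006 + 0.0000) ≈ 6.781 × 0.0899 ≈ 0.610 mg/L.

0.6 mg/L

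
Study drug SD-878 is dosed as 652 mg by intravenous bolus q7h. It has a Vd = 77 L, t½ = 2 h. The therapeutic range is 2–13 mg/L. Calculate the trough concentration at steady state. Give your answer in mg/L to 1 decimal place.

k = ln2/t½ = ln2/2 ≈ 0.346574 h⁻¹; fraction remaining f = e^(−kτ) = e^(−0.346574×7) ≈ 0.0884.
Each bolus raises the concentration by D/Vd = 652/77 ≈ 8.468 mg/L.
Steady-state trough Cmin,ss = C₀·f/(1−f) ≈ 8.468 × 0.0884/0.9116 ≈ 0.821 mg/L.
Trough 0.8 mg/L vs MEC 2 mg/L: subtherapeutic.

0.8 mg/L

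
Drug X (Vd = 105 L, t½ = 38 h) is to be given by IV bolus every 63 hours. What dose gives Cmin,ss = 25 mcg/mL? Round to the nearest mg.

5658 mg

τ/t½ = 63/38 ≈ 1.6579, so f = (1/2)^(63/38) ≈ 0.316901.
Cmin,ss = (D/Vd)·f/(1−f), so D = Cmin,ss·Vd·(1−f)/f.
D = 25 × 105 × (1−f)/f ≈ 25 × 105 × 2.15556 ≈ 5658.34 mg.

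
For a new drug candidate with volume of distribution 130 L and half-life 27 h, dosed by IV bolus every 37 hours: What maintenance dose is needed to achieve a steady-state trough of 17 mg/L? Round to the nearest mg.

3504 mg

τ/t½ = 37/27 ≈ 1.3704, so f = (1/2)^(37/27) ≈ 0.386792.
Cmin,ss = (D/Vd)·f/(1−f), so D = Cmin,ss·Vd·(1−f)/f.
D = 17 × 130 × (1−f)/f ≈ 17 × 130 × 1.58537 ≈ 3503.67 mg.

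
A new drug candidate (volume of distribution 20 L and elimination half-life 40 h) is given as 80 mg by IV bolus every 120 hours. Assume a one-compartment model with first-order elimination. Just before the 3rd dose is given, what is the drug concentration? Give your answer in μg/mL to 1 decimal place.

0.6 μg/mL

f = (1/2)^(τ/t½) = (1/2)^(120/40) ≈ 0.1250.
C₀ = D/Vd = 80/20 ≈ 4.000 μg/mL.
Before the 3rd dose, 2 doses have been given. Superposition: Cmin = C₀·(f + f²).
≈ 4.000 × (0.1250 + 0.0156) ≈ 4.000 × 0.1406 ≈ 0.562 μg/mL.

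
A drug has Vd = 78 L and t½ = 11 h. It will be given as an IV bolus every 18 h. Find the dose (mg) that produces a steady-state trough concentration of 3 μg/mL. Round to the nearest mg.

τ/t½ = 18/11 ≈ 1.6364, so f = (1/2)^(18/11) ≈ 0.321666.
Cmin,ss = (D/Vd)·f/(1−f), so D = Cmin,ss·Vd·(1−f)/f.
D = 3 × 78 × (1−f)/f ≈ 3 × 78 × 2.10881 ≈ 493.46 mg.

493 mg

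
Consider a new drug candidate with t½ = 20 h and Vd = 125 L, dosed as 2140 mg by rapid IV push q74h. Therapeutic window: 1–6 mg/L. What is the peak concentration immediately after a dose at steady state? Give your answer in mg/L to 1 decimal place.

k = ln2/t½ = ln2/20 ≈ 0.034657 h⁻¹; fraction remaining f = e^(−kτ) = e^(−0.034657×74) ≈ 0.0769.
At steady state, accumulation factor R = 1/(1 − e^(−kτ)) ≈ 1.0833.
Each bolus raises the concentration by D/Vd = 2140/125 ≈ 17.120 mg/L.
Cmax,ss = C₀/(1 − f) ≈ 17.120/0.9231 ≈ 18.546 mg/L.
Peak 18.5 mg/L vs MTC 6 mg/L: exceeds toxic threshold.

18.5 mg/L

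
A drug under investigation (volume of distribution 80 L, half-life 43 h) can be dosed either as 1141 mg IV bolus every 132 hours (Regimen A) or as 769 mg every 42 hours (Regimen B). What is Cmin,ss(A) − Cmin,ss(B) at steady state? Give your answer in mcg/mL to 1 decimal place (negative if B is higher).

Regimen A: f = (1/2)^(132/43) ≈ 0.1191; Cmin,ss = (1141/80)·f/(1−f) ≈ 1.928 mcg/mL.
Regimen B: f = (1/2)^(42/43) ≈ 0.5081; Cmin,ss = (769/80)·f/(1−f) ≈ 9.929 mcg/mL.
Difference ≈ 1.928 − 9.929 ≈ -8.001 mcg/mL.

-8.0 mcg/mL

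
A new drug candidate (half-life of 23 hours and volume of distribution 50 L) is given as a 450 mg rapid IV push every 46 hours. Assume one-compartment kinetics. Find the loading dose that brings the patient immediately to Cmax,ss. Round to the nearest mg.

f = (1/2)^(46/23) ≈ 0.250000; accumulation ratio R = 1/(1−f) ≈ 1.33333.
Loading dose to hit Cmax,ss on first dose: D_load = D_maint·R ≈ 450 × 1.33333 ≈ 600.00 mg.

600 mg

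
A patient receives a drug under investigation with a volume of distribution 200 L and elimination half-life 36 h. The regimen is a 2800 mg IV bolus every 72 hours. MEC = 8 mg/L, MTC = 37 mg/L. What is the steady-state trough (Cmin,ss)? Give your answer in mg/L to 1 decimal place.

τ = 72 h = 2 half-lives, so f = (1/2)^2 = 0.25.
At steady state, R = 1/(1 − 0.25) = 4/3.
Single-dose peak C₀ = D/Vd = 2800/200 = 14 mg/L.
Steady-state peak Cmax,ss = C₀·R = 14 × 4/3 ≈ 18.667 mg/L.
Steady-state trough Cmin,ss = Cmax,ss·f ≈ 18.667 × 0.25 ≈ 4.667 mg/L.
Trough 4.7 mg/L vs MEC 8 mg/L: subtherapeutic.

4.7 mg/L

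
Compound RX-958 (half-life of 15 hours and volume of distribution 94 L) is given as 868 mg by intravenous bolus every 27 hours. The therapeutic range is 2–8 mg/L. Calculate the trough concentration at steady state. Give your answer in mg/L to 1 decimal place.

3.7 mg/L

τ/t½ = 27/15 ≈ 1.8, so fraction remaining f = (1/2)^(27/15) ≈ 0.2872.
Accumulation ratio R = 1/(1 − f) ≈ 1/0.7128 ≈ 1.4029.
Each bolus raises the concentration by D/Vd = 868/94 ≈ 9.234 mg/L.
Cmax,ss = C₀/(1 − f) ≈ 9.234/0.7128 ≈ 12.955 mg/L.
Steady-state trough Cmin,ss = Cmax,ss·f ≈ 12.955 × 0.2872 ≈ 3.721 mg/L.
Trough 3.7 mg/L vs MEC 2 mg/L: adequate.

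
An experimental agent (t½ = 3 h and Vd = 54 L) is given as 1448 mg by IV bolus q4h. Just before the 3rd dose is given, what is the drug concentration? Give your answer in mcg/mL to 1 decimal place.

14.9 mcg/mL

f = (1/2)^(τ/t½) = (1/2)^(4/3) ≈ 0.3969.
C₀ = D/Vd = 1448/54 ≈ 26.815 mcg/mL.
Before the 3rd dose, 2 doses have been given. Superposition: Cmin = C₀·(f + f²).
≈ 26.815 × (0.3969 + 0.1575) ≈ 26.815 × 0.5544 ≈ 14.866 mcg/mL.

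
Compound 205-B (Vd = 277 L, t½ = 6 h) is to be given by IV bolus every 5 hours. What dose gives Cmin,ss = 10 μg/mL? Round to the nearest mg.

2166 mg

τ/t½ = 5/6 ≈ 0.83333, so f = (1/2)^(5/6) ≈ 0.561231.
Cmin,ss = (D/Vd)·f/(1−f), so D = Cmin,ss·Vd·(1−f)/f.
D = 10 × 277 × (1−f)/f ≈ 10 × 277 × 0.78180 ≈ 2165.59 mg.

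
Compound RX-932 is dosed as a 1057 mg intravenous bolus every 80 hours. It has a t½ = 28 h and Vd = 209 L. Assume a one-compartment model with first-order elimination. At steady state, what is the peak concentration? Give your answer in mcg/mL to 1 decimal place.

5.9 mcg/mL

τ/t½ = 80/28 ≈ 2.8571, so fraction remaining f = (1/2)^(80/28) ≈ 0.1380.
Accumulation ratio R = 1/(1 − f) ≈ 1/0.8620 ≈ 1.1601.
Each bolus raises the concentration by D/Vd = 1057/209 ≈ 5.057 mcg/mL.
Steady-state peak Cmax,ss = C₀·R ≈ 5.057 × 1.1601 ≈ 5.867 mcg/mL.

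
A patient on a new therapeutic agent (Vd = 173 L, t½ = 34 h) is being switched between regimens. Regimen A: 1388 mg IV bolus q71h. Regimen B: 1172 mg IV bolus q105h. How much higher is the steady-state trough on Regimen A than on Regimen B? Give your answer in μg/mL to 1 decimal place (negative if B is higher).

Regimen A: f = (1/2)^(71/34) ≈ 0.2352; Cmin,ss = (1388/173)·f/(1−f) ≈ 2.467 μg/mL.
Regimen B: f = (1/2)^(105/34) ≈ 0.1176; Cmin,ss = (1172/173)·f/(1−f) ≈ 0.903 μg/mL.
Difference ≈ 2.467 − 0.903 ≈ 1.564 μg/mL.

1.6 μg/mL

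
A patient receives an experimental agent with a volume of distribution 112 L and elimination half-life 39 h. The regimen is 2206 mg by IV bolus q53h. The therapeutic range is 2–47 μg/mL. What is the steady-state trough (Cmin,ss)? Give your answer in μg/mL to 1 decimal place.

τ/t½ = 53/39 ≈ 1.359, so fraction remaining f = (1/2)^(53/39) ≈ 0.3899.
Single-dose peak C₀ = D/Vd = 2206/112 ≈ 19.696 μg/mL.
Steady-state trough Cmin,ss = C₀·f/(1−f) ≈ 19.696 × 0.3899/0.6101 ≈ 12.587 μg/mL.
Trough 12.6 μg/mL vs MEC 2 μg/mL: adequate.

12.6 μg/mL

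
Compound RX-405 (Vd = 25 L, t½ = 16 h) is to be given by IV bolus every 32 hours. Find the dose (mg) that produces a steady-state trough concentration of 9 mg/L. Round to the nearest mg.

τ/t½ = 32/16 ≈ 2, so f = (1/2)^(32/16) ≈ 0.250000.
Cmin,ss = (D/Vd)·f/(1−f), so D = Cmin,ss·Vd·(1−f)/f.
D = 9 × 25 × (1−f)/f ≈ 9 × 25 × 3.00000 ≈ 675.00 mg.

675 mg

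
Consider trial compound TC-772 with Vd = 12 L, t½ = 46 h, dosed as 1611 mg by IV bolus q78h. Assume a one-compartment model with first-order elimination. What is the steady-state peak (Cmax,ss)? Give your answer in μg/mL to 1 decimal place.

Over one 78-h interval, 78/46 ≈ 1.6957 half-lives elapse, leaving f ≈ 0.3087 of each dose.
Accumulation ratio R = 1/(1 − f) ≈ 1/0.6913 ≈ 1.4465.
Each bolus raises the concentration by D/Vd = 1611/12 ≈ 134.250 μg/mL.
Steady-state peak Cmax,ss = C₀·R ≈ 134.250 × 1.4465 ≈ 194.193 μg/mL.

194.2 μg/mL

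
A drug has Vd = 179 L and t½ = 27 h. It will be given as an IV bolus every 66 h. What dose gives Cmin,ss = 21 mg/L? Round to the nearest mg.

τ/t½ = 66/27 ≈ 2.4444, so f = (1/2)^(66/27) ≈ 0.183717.
Cmin,ss = (D/Vd)·f/(1−f), so D = Cmin,ss·Vd·(1−f)/f.
D = 21 × 179 × (1−f)/f ≈ 21 × 179 × 4.44315 ≈ 16701.80 mg.

16702 mg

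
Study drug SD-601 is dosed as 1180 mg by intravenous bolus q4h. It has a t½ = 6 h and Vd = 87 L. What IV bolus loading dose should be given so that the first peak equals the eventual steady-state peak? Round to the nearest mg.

f = (1/2)^(4/6) ≈ 0.629961; accumulation ratio R = 1/(1−f) ≈ 2.70242.
Loading dose to hit Cmax,ss on first dose: D_load = D_maint·R ≈ 1180 × 2.70242 ≈ 3188.86 mg.

3189 mg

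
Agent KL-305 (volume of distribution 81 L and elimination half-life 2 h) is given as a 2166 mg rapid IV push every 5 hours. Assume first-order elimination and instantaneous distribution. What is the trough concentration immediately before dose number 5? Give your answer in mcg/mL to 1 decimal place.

f = (1/2)^(τ/t½) = (1/2)^(5/2) ≈ 0.1768.
C₀ = D/Vd = 2166/81 ≈ 26.741 mcg/mL.
Before the 5th dose, 4 doses have been given. Superposition: Cmin = C₀·(f + f² + … + f^4).
≈ 26.741 × (0.1768 + 0.0313 + 0.0055 + 0.0010) ≈ 26.741 × 0.2146 ≈ 5.739 mcg/mL.

5.7 mcg/mL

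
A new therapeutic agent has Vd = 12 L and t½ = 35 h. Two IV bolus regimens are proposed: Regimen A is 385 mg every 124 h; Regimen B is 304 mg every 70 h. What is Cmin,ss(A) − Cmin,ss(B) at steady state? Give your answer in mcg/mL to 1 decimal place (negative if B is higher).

-5.4 mcg/mL

Regimen A: f = (1/2)^(124/35) ≈ 0.0858; Cmin,ss = (385/12)·f/(1−f) ≈ 3.011 mcg/mL.
Regimen B: f = (1/2)^(70/35) ≈ 0.2500; Cmin,ss = (304/12)·f/(1−f) ≈ 8.444 mcg/mL.
Difference ≈ 3.011 − 8.444 ≈ -5.433 mcg/mL.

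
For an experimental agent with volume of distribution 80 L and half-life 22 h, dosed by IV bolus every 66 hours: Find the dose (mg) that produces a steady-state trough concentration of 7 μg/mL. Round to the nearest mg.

3920 mg

τ/t½ = 66/22 ≈ 3, so f = (1/2)^(66/22) ≈ 0.125000.
Cmin,ss = (D/Vd)·f/(1−f), so D = Cmin,ss·Vd·(1−f)/f.
D = 7 × 80 × (1−f)/f ≈ 7 × 80 × 7.00000 ≈ 3920.00 mg.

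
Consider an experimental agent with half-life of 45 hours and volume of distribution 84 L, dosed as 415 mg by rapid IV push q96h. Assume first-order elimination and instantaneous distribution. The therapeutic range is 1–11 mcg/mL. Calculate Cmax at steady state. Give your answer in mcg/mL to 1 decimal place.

τ/t½ = 96/45 ≈ 2.1333, so fraction remaining f = (1/2)^(96/45) ≈ 0.2279.
At steady state, accumulation factor R = 1/(1 − e^(−kτ)) ≈ 1.2952.
Single-dose peak C₀ = D/Vd = 415/84 ≈ 4.940 mcg/mL.
Cmax,ss = C₀/(1 − f) ≈ 4.940/0.7721 ≈ 6.398 mcg/mL.
Peak 6.4 mcg/mL vs MTC 11 mcg/mL: below toxic threshold.

6.4 mcg/mL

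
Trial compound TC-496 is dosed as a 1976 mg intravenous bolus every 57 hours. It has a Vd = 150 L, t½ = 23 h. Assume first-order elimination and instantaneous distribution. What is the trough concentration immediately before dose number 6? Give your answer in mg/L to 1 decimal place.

f = (1/2)^(τ/t½) = (1/2)^(57/23) ≈ 0.1795.
C₀ = D/Vd = 1976/150 ≈ 13.173 mg/L.
Before the 6th dose, 5 doses have been given. Superposition: Cmin = C₀·(f + f² + … + f^5).
≈ 13.173 × (0.1795 + 0.0322 + 0.0058 + 0.0010 + 0.0002) ≈ 13.173 × 0.2187 ≈ 2.881 mg/L.

2.9 mg/L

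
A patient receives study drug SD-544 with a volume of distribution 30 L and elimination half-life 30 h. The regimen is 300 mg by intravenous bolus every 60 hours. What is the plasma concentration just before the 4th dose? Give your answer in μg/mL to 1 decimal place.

3.3 μg/mL

f = (1/2)^(τ/t½) = (1/2)^(60/30) ≈ 0.2500.
C₀ = D/Vd = 300/30 ≈ 10.000 μg/mL.
Before the 4th dose, 3 doses have been given. Superposition: Cmin = C₀·(f + f² + … + f^3).
≈ 10.000 × (0.2500 + 0.0625 + 0.0156) ≈ 10.000 × 0.3281 ≈ 3.281 μg/mL.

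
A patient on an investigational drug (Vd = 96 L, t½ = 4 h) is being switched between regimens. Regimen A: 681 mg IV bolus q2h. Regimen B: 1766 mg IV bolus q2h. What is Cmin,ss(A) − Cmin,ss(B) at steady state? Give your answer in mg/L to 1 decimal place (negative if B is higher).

Regimen A: f = (1/2)^(2/4) ≈ 0.7071; Cmin,ss = (681/96)·f/(1−f) ≈ 17.125 mg/L.
Regimen B: f = (1/2)^(2/4) ≈ 0.7071; Cmin,ss = (1766/96)·f/(1−f) ≈ 44.410 mg/L.
Difference ≈ 17.125 − 44.410 ≈ -27.285 mg/L.

-27.3 mg/L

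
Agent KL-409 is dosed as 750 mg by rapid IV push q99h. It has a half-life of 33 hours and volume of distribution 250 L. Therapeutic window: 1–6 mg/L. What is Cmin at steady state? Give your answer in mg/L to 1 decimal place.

The dosing interval is 3 half-lives, so f = 2^(−3) = 0.125.
Accumulation ratio R = 1/(1 − f) = 1/0.875 = 8/7.
Single-dose peak C₀ = D/Vd = 750/250 = 3 mg/L.
Steady-state peak Cmax,ss = C₀·R = 3 × 8/7 ≈ 3.429 mg/L.
Steady-state trough Cmin,ss = Cmax,ss·f ≈ 3.429 × 0.125 ≈ 0.429 mg/L.
Trough 0.4 mg/L vs MEC 1 mg/L: subtherapeutic.

0.4 mg/L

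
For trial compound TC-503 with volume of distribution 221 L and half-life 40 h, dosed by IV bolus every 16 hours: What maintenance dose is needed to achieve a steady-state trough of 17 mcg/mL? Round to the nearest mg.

1200 mg

τ/t½ = 16/40 ≈ 0.4, so f = (1/2)^(16/40) ≈ 0.757858.
Cmin,ss = (D/Vd)·f/(1−f), so D = Cmin,ss·Vd·(1−f)/f.
D = 17 × 221 × (1−f)/f ≈ 17 × 221 × 0.31951 ≈ 1200.40 mg.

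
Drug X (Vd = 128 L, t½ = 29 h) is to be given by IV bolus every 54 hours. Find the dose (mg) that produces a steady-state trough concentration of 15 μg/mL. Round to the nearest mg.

τ/t½ = 54/29 ≈ 1.8621, so f = (1/2)^(54/29) ≈ 0.275082.
Cmin,ss = (D/Vd)·f/(1−f), so D = Cmin,ss·Vd·(1−f)/f.
D = 15 × 128 × (1−f)/f ≈ 15 × 128 × 2.63528 ≈ 5059.74 mg.

5060 mg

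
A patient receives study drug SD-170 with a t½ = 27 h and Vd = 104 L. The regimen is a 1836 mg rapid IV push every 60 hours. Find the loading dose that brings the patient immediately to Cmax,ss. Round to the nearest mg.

2337 mg

f = (1/2)^(60/27) ≈ 0.214311; accumulation ratio R = 1/(1−f) ≈ 1.27277.
Loading dose to hit Cmax,ss on first dose: D_load = D_maint·R ≈ 1836 × 1.27277 ≈ 2336.81 mg.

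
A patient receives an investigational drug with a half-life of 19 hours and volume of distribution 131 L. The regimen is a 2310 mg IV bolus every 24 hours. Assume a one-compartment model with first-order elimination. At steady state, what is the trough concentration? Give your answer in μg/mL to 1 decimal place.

12.6 μg/mL

k = ln2/t½ = ln2/19 ≈ 0.036481 h⁻¹; fraction remaining f = e^(−kτ) = e^(−0.036481×24) ≈ 0.4166.
Accumulation ratio R = 1/(1 − f) ≈ 1/0.5834 ≈ 1.7141.
Each bolus raises the concentration by D/Vd = 2310/131 ≈ 17.634 μg/mL.
Cmax,ss = C₀/(1 − f) ≈ 17.634/0.5834 ≈ 30.226 μg/mL.
Steady-state trough Cmin,ss = Cmax,ss·f ≈ 30.226 × 0.4166 ≈ 12.592 μg/mL.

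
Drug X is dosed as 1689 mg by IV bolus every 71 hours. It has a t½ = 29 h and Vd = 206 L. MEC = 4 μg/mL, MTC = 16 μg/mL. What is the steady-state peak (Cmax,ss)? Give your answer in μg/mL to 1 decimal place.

Over one 71-h interval, 71/29 ≈ 2.4483 half-lives elapse, leaving f ≈ 0.1832 of each dose.
Accumulation ratio R = 1/(1 − f) ≈ 1/0.8168 ≈ 1.2243.
Each bolus raises the concentration by D/Vd = 1689/206 ≈ 8.199 μg/mL.
Steady-state peak Cmax,ss = C₀·R ≈ 8.199 × 1.2243 ≈ 10.038 μg/mL.
Peak 10.0 μg/mL vs MTC 16 μg/mL: below toxic threshold.

10.0 μg/mL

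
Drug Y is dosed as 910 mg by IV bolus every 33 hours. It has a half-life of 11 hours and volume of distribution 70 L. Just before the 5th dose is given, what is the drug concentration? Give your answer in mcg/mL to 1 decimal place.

1.9 mcg/mL

f = (1/2)^(τ/t½) = (1/2)^(33/11) ≈ 0.1250.
C₀ = D/Vd = 910/70 ≈ 13.000 mcg/mL.
Before the 5th dose, 4 doses have been given. Superposition: Cmin = C₀·(f + f² + … + f^4).
≈ 13.000 × (0.1250 + 0.0156 + 0.0020 + 0.0002) ≈ 13.000 × 0.1428 ≈ 1.856 mcg/mL.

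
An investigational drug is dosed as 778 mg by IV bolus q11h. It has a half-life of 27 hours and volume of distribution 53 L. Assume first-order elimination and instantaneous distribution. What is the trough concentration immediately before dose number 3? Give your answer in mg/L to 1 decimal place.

19.4 mg/L

f = (1/2)^(τ/t½) = (1/2)^(11/27) ≈ 0.7540.
C₀ = D/Vd = 778/53 ≈ 14.679 mg/L.
Before the 3rd dose, 2 doses have been given. Superposition: Cmin = C₀·(f + f²).
≈ 14.679 × (0.7540 + 0.5685) ≈ 14.679 × 1.3225 ≈ 19.413 mg/L.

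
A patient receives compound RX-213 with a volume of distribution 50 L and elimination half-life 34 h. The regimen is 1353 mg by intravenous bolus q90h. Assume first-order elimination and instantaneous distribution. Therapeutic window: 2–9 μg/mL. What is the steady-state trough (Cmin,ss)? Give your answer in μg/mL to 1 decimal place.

Over one 90-h interval, 90/34 ≈ 2.6471 half-lives elapse, leaving f ≈ 0.1596 of each dose.
At steady state, accumulation factor R = 1/(1 − e^(−kτ)) ≈ 1.1899.
Single-dose peak C₀ = D/Vd = 1353/50 ≈ 27.060 μg/mL.
Steady-state peak Cmax,ss = C₀·R ≈ 27.060 × 1.1899 ≈ 32.199 μg/mL.
Steady-state trough Cmin,ss = Cmax,ss·f ≈ 32.199 × 0.1596 ≈ 5.139 μg/mL.
Trough 5.1 μg/mL vs MEC 2 μg/mL: adequate.

5.1 μg/mL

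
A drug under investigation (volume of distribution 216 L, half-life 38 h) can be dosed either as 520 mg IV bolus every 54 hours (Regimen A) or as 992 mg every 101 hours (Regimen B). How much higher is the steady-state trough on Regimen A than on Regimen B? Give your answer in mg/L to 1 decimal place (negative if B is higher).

Regimen A: f = (1/2)^(54/38) ≈ 0.3734; Cmin,ss = (520/216)·f/(1−f) ≈ 1.435 mg/L.
Regimen B: f = (1/2)^(101/38) ≈ 0.1585; Cmin,ss = (992/216)·f/(1−f) ≈ 0.865 mg/L.
Difference ≈ 1.435 − 0.865 ≈ 0.570 mg/L.

0.6 mg/L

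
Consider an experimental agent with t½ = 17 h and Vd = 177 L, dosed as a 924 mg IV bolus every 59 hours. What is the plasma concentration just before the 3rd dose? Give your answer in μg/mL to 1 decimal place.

0.5 μg/mL

f = (1/2)^(τ/t½) = (1/2)^(59/17) ≈ 0.0902.
C₀ = D/Vd = 924/177 ≈ 5.220 μg/mL.
Before the 3rd dose, 2 doses have been given. Superposition: Cmin = C₀·(f + f²).
≈ 5.220 × (0.0902 + 0.0081) ≈ 5.220 × 0.0983 ≈ 0.513 μg/mL.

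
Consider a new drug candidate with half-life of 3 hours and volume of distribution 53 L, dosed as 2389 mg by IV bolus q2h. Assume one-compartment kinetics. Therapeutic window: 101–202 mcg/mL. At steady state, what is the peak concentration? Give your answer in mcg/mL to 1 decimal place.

121.8 mcg/mL

τ/t½ = 2/3 ≈ 0.66667, so fraction remaining f = (1/2)^(2/3) ≈ 0.6300.
Accumulation ratio R = 1/(1 − f) ≈ 1/0.3700 ≈ 2.7027.
Each bolus raises the concentration by D/Vd = 2389/53 ≈ 45.075 mcg/mL.
Steady-state peak Cmax,ss = C₀·R ≈ 45.075 × 2.7027 ≈ 121.824 mcg/mL.
Peak 121.8 mcg/mL vs MTC 202 mcg/mL: below toxic threshold.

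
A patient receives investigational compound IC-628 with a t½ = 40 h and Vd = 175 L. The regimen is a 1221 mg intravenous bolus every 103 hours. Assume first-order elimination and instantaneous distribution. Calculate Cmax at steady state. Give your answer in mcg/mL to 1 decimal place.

k = ln2/t½ = ln2/40 ≈ 0.017329 h⁻¹; fraction remaining f = e^(−kτ) = e^(−0.017329×103) ≈ 0.1678.
Accumulation ratio R = 1/(1 − f) ≈ 1/0.8322 ≈ 1.2016.
Single-dose peak C₀ = D/Vd = 1221/175 ≈ 6.977 mcg/mL.
Steady-state peak Cmax,ss = C₀·R ≈ 6.977 × 1.2016 ≈ 8.384 mcg/mL.

8.4 mcg/mL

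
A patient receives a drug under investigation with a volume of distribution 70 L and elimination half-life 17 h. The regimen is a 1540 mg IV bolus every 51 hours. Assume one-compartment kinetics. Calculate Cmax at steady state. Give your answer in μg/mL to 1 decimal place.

The dosing interval is 3 half-lives, so f = 2^(−3) = 0.125.
At steady state, R = 1/(1 − 0.125) = 8/7.
Single-dose peak C₀ = D/Vd = 1540/70 = 22 μg/mL.
Steady-state peak Cmax,ss = C₀·R = 22 × 8/7 ≈ 25.143 μg/mL.

25.1 μg/mL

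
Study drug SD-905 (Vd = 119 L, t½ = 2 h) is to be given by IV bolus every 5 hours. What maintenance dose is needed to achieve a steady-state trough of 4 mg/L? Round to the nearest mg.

τ/t½ = 5/2 ≈ 2.5, so f = (1/2)^(5/2) ≈ 0.176777.
Cmin,ss = (D/Vd)·f/(1−f), so D = Cmin,ss·Vd·(1−f)/f.
D = 4 × 119 × (1−f)/f ≈ 4 × 119 × 4.65684 ≈ 2216.66 mg.

2217 mg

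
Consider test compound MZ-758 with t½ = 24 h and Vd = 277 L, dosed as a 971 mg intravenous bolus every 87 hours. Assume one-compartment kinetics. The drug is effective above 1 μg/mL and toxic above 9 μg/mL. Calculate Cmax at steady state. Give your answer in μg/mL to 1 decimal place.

Over one 87-h interval, 87/24 ≈ 3.625 half-lives elapse, leaving f ≈ 0.0811 of each dose.
At steady state, accumulation factor R = 1/(1 − e^(−kτ)) ≈ 1.0883.
Each bolus raises the concentration by D/Vd = 971/277 ≈ 3.505 μg/mL.
Steady-state peak Cmax,ss = C₀·R ≈ 3.505 × 1.0883 ≈ 3.814 μg/mL.
Peak 3.8 μg/mL vs MTC 9 μg/mL: below toxic threshold.

3.8 μg/mL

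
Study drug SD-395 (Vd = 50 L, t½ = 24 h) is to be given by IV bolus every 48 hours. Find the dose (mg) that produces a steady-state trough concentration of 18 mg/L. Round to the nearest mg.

τ/t½ = 48/24 ≈ 2, so f = (1/2)^(48/24) ≈ 0.250000.
Cmin,ss = (D/Vd)·f/(1−f), so D = Cmin,ss·Vd·(1−f)/f.
D = 18 × 50 × (1−f)/f ≈ 18 × 50 × 3.00000 ≈ 2700.00 mg.

2700 mg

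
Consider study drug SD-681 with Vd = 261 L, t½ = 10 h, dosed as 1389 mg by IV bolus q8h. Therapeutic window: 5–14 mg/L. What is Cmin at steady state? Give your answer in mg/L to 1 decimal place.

τ/t½ = 8/10 ≈ 0.8, so fraction remaining f = (1/2)^(8/10) ≈ 0.5743.
Each bolus raises the concentration by D/Vd = 1389/261 ≈ 5.322 mg/L.
Steady-state trough Cmin,ss = C₀·f/(1−f) ≈ 5.322 × 0.5743/0.4257 ≈ 7.180 mg/L.
Trough 7.2 mg/L vs MEC 5 mg/L: adequate.

7.2 mg/L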